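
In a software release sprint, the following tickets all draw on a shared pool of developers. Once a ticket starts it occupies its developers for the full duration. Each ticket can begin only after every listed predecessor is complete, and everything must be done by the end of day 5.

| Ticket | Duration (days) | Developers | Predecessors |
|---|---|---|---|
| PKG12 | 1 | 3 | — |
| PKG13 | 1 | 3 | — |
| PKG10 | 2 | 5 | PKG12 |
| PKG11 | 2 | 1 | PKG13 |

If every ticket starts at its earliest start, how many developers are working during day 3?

6

At early start, day 3 has: PKG10, PKG11.
Demand: 5 + 1 = 6.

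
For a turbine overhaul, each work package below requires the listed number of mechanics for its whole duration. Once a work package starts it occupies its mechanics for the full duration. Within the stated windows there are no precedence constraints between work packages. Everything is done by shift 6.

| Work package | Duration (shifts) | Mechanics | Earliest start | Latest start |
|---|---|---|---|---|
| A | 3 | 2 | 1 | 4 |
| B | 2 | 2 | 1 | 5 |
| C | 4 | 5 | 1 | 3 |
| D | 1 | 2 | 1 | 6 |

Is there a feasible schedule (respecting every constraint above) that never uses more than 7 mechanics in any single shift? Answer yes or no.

yes

Schedule A@1, B@1, C@3, D@1: s1:6  s2:4  s3:7  s4:5  s5:5  s6:5 — peak 7 ≤ 7.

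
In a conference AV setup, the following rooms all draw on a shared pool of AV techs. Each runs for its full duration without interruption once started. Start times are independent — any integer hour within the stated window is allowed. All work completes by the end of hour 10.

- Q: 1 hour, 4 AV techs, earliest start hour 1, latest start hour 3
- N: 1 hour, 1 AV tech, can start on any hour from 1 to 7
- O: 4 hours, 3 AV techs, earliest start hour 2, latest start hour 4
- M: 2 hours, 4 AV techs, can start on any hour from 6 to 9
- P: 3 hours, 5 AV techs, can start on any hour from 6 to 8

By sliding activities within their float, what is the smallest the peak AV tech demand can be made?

5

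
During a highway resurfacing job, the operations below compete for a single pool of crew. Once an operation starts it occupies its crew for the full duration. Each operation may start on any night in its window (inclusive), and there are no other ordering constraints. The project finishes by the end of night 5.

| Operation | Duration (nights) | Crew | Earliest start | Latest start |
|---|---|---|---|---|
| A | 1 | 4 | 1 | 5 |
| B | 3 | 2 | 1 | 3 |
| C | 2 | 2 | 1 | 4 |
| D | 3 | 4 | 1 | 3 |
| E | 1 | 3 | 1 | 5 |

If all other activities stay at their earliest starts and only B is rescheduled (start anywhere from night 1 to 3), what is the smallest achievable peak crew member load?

B@1: n1:15  n2:8  n3:6  n4:0  n5:0 → peak 15
B@2: n1:13  n2:8  n3:6  n4:2  n5:0 → peak 13
B@3: n1:13  n2:6  n3:6  n4:2  n5:2 → peak 13
Best is B@2, peak 13.

13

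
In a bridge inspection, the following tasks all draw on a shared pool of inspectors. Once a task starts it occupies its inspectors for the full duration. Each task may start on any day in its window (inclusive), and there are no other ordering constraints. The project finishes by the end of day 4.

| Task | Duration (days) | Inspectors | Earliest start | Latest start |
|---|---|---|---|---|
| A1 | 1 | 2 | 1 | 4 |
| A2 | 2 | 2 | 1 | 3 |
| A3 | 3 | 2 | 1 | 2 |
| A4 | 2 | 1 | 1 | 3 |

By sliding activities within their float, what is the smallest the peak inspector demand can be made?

Early-start (A1@1, A2@1, A3@1, A4@1) gives peak 7: d1:7  d2:5  d3:2  d4:0.
Shift A3→2, A4→3.
Schedule A1@1, A2@1, A3@2, A4@3: d1:4  d2:4  d3:3  d4:3 — peak 4.
Total inspector-days = 14 over 4 days ⇒ peak ≥ ⌈14/4⌉ = 4, so 4 is optimal.

4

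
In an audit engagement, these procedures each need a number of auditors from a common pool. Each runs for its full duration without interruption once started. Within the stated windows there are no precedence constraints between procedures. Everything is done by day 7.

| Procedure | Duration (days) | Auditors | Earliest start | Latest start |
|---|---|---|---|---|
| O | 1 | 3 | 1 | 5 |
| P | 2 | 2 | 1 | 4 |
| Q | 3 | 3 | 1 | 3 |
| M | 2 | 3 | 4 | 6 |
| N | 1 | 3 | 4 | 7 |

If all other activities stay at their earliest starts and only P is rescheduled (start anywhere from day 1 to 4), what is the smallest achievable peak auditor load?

6

P@1: d1:8  d2:5  d3:3  d4:6  d5:3  d6:0  d7:0 → peak 8
P@2: d1:6  d2:5  d3:5  d4:6  d5:3  d6:0  d7:0 → peak 6
P@3: d1:6  d2:3  d3:5  d4:8  d5:3  d6:0  d7:0 → peak 8
P@4: d1:6  d2:3  d3:3  d4:8  d5:5  d6:0  d7:0 → peak 8
Best is P@2, peak 6.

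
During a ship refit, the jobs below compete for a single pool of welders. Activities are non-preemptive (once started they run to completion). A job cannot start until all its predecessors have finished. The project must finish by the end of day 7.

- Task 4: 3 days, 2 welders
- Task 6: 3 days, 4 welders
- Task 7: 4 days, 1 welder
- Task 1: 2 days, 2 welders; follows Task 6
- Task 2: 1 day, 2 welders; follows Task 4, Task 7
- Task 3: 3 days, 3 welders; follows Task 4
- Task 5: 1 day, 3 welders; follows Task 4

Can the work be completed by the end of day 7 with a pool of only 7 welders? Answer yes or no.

yes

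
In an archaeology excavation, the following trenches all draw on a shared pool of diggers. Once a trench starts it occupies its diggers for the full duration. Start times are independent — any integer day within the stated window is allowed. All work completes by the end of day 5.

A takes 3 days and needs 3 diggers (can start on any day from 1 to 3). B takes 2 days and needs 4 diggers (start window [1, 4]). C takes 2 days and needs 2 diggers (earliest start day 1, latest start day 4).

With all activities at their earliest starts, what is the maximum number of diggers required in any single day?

9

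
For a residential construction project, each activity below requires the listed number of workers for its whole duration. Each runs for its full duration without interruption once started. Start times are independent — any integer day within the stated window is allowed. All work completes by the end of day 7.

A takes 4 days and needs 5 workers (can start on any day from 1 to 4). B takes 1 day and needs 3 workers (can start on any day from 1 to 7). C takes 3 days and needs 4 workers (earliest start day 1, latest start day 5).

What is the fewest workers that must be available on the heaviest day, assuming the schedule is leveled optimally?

7

Early-start (A@1, B@1, C@1) gives peak 12: d1:12  d2:9  d3:9  d4:5  d5:0  d6:0  d7:0.
Shift B→5, C→5.
Schedule A@1, B@5, C@5: d1:5  d2:5  d3:5  d4:5  d5:7  d6:4  d7:4 — peak 7.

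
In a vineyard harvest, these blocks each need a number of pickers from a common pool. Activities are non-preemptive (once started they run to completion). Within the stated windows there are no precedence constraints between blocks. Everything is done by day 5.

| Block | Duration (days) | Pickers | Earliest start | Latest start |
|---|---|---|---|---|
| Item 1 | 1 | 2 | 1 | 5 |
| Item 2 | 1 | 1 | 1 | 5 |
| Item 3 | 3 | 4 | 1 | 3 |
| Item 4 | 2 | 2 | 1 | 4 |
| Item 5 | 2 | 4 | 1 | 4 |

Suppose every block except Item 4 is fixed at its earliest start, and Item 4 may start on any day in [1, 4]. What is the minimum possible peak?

Item 4@1: d1:13  d2:10  d3:4  d4:0  d5:0 → peak 13
Item 4@2: d1:11  d2:10  d3:6  d4:0  d5:0 → peak 11
Item 4@3: d1:11  d2:8  d3:6  d4:2  d5:0 → peak 11
Item 4@4: d1:11  d2:8  d3:4  d4:2  d5:2 → peak 11
Best is Item 4@2, peak 11.

11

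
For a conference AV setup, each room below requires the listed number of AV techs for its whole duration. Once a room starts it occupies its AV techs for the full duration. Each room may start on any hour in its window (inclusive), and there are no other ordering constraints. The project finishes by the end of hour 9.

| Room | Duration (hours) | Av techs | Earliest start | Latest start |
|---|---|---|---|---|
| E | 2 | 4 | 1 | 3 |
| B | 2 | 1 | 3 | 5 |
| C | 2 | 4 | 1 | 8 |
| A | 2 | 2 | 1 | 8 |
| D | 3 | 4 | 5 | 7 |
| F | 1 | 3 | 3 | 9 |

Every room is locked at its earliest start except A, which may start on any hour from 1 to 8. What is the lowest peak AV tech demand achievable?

A@1: h1:10  h2:10  h3:4  h4:1  h5:4  h6:4  h7:4  h8:0  h9:0 → peak 10
A@2: h1:8  h2:10  h3:6  h4:1  h5:4  h6:4  h7:4  h8:0  h9:0 → peak 10
A@3: h1:8  h2:8  h3:6  h4:3  h5:4  h6:4  h7:4  h8:0  h9:0 → peak 8
A@4: h1:8  h2:8  h3:4  h4:3  h5:6  h6:4  h7:4  h8:0  h9:0 → peak 8
A@5: h1:8  h2:8  h3:4  h4:1  h5:6  h6:6  h7:4  h8:0  h9:0 → peak 8
A@6: h1:8  h2:8  h3:4  h4:1  h5:4  h6:6  h7:6  h8:0  h9:0 → peak 8
A@7: h1:8  h2:8  h3:4  h4:1  h5:4  h6:4  h7:6  h8:2  h9:0 → peak 8
A@8: h1:8  h2:8  h3:4  h4:1  h5:4  h6:4  h7:4  h8:2  h9:2 → peak 8
Best is A@3, peak 8.

8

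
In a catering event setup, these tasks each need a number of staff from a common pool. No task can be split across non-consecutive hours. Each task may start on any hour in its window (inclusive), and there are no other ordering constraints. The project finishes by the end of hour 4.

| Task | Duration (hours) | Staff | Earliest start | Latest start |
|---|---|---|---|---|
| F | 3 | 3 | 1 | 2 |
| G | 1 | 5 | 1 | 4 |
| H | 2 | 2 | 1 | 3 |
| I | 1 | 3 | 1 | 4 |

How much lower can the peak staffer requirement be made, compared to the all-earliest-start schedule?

Early-start peak: h1:13  h2:5  h3:3  h4:0 ⇒ 13.
Leveled (F@1, G@4, H@1, I@3): h1:5  h2:5  h3:6  h4:5 ⇒ 6.
Reduction 13 − 6 = 7.

7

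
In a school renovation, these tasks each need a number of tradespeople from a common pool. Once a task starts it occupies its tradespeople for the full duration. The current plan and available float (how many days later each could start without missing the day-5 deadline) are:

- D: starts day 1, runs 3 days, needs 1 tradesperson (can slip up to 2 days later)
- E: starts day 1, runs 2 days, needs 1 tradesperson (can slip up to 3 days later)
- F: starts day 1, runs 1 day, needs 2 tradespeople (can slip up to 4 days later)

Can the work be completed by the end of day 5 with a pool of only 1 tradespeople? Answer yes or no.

no

Total tradesperson-days = 7; over 5 days the average is 7/5 > 1, so some day must exceed 1.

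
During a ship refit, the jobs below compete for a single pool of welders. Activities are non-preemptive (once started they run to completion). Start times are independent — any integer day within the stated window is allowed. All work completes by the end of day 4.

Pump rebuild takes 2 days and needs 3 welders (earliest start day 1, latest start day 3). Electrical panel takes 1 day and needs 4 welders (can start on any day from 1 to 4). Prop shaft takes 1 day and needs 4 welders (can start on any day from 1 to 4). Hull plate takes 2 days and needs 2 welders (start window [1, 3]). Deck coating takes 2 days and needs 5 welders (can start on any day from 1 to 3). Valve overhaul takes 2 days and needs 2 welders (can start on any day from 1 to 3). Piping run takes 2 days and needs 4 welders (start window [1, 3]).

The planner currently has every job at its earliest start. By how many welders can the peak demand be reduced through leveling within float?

Early-start peak: d1:24  d2:16  d3:0  d4:0 ⇒ 24.
Leveled (Pump rebuild@1, Electrical panel@3, Prop shaft@4, Hull plate@1, Deck coating@1, Valve overhaul@3, Piping run@3): d1:10  d2:10  d3:10  d4:10 ⇒ 10.
Reduction 24 − 10 = 14.

14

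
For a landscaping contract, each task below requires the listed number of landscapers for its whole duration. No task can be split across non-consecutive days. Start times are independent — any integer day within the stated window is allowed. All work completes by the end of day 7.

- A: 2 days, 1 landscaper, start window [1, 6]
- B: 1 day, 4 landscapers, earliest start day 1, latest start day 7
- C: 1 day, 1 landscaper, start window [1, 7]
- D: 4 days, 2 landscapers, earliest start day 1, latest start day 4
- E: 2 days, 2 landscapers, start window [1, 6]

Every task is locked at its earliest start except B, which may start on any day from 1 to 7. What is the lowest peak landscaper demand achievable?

B@1: d1:10  d2:5  d3:2  d4:2  d5:0  d6:0  d7:0 → peak 10
B@2: d1:6  d2:9  d3:2  d4:2  d5:0  d6:0  d7:0 → peak 9
B@3: d1:6  d2:5  d3:6  d4:2  d5:0  d6:0  d7:0 → peak 6
B@4: d1:6  d2:5  d3:2  d4:6  d5:0  d6:0  d7:0 → peak 6
B@5: d1:6  d2:5  d3:2  d4:2  d5:4  d6:0  d7:0 → peak 6
B@6: d1:6  d2:5  d3:2  d4:2  d5:0  d6:4  d7:0 → peak 6
B@7: d1:6  d2:5  d3:2  d4:2  d5:0  d6:0  d7:4 → peak 6
Best is B@3, peak 6.

6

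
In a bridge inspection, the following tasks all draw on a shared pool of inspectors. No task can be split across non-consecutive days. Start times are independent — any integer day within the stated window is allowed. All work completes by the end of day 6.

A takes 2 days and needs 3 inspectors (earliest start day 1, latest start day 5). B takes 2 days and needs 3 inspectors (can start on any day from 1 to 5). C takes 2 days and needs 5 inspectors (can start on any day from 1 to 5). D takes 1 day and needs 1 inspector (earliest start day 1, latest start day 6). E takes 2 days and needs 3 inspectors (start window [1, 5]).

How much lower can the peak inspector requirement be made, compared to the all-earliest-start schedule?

9

Early-start peak: d1:15  d2:14  d3:0  d4:0  d5:0  d6:0 ⇒ 15.
Leveled (A@1, B@1, C@3, D@3, E@5): d1:6  d2:6  d3:6  d4:5  d5:3  d6:3 ⇒ 6.
Reduction 15 − 6 = 9.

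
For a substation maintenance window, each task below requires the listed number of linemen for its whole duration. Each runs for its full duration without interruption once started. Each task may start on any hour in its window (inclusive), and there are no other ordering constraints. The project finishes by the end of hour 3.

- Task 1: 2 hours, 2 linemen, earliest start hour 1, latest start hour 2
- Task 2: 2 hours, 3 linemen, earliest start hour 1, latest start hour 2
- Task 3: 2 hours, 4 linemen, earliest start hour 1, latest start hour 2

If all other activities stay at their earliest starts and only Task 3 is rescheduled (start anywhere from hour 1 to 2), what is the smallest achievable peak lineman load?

Task 3@1: h1:9  h2:9  h3:0 → peak 9
Task 3@2: h1:5  h2:9  h3:4 → peak 9
Best is Task 3@1, peak 9.

9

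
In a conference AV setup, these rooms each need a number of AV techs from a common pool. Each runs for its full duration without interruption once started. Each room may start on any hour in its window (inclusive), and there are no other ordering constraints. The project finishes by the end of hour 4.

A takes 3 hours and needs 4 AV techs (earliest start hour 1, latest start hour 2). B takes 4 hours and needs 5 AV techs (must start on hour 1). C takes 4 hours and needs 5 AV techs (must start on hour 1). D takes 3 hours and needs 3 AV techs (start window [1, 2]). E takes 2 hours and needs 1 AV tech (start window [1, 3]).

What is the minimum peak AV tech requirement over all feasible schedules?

Schedule A@1, B@1, C@1, D@1, E@1: h1:18  h2:18  h3:17  h4:10 — peak 18.
No arrangement of the 12 feasible schedules does better.

18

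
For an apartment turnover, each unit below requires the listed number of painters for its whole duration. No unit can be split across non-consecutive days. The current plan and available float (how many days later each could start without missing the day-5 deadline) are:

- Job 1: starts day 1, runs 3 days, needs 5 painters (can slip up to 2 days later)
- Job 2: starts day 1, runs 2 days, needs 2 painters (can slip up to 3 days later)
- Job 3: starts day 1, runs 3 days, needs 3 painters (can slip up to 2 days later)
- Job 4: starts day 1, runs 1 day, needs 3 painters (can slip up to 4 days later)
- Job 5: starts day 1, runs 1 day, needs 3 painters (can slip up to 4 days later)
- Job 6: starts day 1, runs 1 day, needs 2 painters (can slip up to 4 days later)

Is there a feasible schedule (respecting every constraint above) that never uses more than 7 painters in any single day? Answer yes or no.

no

Total painter-days = 36; over 5 days the average is 36/5 > 7, so some day must exceed 7.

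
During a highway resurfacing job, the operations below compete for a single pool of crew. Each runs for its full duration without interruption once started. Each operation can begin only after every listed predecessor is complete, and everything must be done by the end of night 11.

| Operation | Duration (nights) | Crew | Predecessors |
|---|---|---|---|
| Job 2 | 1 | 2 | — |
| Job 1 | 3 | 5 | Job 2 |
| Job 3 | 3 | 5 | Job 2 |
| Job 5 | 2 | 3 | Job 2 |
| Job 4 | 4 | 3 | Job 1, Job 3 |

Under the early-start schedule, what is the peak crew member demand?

Early-start schedule: Job 2@1, Job 1@2, Job 3@2, Job 5@2, Job 4@5.
Load per night: night 1: 2, night 2: 13, night 3: 13, night 4: 10, night 5: 3, night 6: 3, night 7: 3, night 8: 3, night 9: 0, night 10: 0, night 11: 0.
Peak is 13.

13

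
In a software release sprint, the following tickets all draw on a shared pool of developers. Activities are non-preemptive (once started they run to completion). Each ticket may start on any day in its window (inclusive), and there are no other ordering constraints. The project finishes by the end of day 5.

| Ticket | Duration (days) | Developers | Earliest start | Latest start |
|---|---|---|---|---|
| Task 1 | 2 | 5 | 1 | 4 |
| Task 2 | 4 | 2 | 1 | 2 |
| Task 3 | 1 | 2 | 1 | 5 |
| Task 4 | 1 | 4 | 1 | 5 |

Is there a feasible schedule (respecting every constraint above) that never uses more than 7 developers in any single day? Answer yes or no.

Schedule Task 1@1, Task 2@1, Task 3@3, Task 4@4: d1:7  d2:7  d3:4  d4:6  d5:0 — peak 7 ≤ 7.

yes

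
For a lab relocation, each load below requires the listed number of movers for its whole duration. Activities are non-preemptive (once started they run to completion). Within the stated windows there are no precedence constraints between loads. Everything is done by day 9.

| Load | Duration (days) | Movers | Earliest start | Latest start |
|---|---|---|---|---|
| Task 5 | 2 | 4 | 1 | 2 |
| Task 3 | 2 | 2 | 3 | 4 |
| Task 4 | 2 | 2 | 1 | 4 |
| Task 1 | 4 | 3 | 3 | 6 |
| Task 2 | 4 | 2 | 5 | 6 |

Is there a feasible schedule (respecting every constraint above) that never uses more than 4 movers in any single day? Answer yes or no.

no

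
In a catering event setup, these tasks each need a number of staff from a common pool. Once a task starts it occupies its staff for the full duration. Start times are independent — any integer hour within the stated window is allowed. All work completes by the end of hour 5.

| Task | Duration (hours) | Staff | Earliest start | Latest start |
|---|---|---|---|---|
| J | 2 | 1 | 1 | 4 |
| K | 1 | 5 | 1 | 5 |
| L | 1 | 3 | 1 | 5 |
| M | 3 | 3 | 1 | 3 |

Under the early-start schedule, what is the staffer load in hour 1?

At early start, hour 1 has: J, K, L, M.
Demand: 1 + 5 + 3 + 3 = 12.

12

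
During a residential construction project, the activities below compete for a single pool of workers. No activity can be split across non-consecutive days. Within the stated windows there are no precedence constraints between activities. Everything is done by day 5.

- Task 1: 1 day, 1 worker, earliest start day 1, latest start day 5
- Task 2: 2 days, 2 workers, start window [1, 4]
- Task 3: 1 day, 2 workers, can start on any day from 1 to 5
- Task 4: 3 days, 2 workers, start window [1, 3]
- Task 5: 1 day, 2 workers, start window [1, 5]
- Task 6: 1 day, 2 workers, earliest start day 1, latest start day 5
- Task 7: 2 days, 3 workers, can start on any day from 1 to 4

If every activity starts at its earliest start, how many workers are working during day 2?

7

At early start, day 2 has: Task 2, Task 4, Task 7.
Demand: 2 + 2 + 3 = 7.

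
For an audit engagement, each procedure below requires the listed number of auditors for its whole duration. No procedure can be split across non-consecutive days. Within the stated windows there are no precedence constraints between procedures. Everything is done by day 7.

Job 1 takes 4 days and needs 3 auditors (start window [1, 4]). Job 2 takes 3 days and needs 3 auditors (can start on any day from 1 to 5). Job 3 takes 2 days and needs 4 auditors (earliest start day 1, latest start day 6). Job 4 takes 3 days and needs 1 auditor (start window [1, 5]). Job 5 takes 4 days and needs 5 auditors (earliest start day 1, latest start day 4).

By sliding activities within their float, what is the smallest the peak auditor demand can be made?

Early-start (Job 1@1, Job 2@1, Job 3@1, Job 4@1, Job 5@1) gives peak 16: d1:16  d2:16  d3:12  d4:8  d5:0  d6:0  d7:0.
Shift Job 2→5, Job 5→4.
Schedule Job 1@1, Job 2@5, Job 3@1, Job 4@1, Job 5@4: d1:8  d2:8  d3:4  d4:8  d5:8  d6:8  d7:8 — peak 8.
Total auditor-days = 52 over 7 days ⇒ peak ≥ ⌈52/7⌉ = 8, so 8 is optimal.

8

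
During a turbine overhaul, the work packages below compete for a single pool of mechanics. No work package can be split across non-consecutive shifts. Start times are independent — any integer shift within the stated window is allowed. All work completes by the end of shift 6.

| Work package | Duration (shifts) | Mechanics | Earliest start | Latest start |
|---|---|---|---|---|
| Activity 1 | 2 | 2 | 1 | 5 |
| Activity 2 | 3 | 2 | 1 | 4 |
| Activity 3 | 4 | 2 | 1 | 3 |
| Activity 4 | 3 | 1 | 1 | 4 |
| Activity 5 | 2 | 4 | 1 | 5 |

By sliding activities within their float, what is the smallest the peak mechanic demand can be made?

6

Early-start (Activity 1@1, Activity 2@1, Activity 3@1, Activity 4@1, Activity 5@1) gives peak 11: s1:11  s2:11  s3:5  s4:2  s5:0  s6:0.
Shift Activity 4→3, Activity 5→5.
Schedule Activity 1@1, Activity 2@1, Activity 3@1, Activity 4@3, Activity 5@5: s1:6  s2:6  s3:5  s4:3  s5:5  s6:4 — peak 6.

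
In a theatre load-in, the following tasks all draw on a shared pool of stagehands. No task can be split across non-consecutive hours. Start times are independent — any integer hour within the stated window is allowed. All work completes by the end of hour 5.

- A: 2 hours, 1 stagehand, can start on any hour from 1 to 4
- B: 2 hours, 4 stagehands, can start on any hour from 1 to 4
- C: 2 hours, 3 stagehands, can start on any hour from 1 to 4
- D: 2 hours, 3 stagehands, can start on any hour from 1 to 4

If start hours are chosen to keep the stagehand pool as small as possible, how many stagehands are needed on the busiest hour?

6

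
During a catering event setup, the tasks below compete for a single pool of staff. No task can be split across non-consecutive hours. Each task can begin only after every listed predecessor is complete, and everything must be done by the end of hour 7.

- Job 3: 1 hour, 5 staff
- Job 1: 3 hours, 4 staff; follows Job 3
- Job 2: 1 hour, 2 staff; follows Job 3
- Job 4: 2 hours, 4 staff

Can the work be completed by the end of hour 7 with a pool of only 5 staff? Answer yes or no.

Schedule Job 3@1, Job 1@2, Job 2@5, Job 4@6: h1:5  h2:4  h3:4  h4:4  h5:2  h6:4  h7:4 — peak 5 ≤ 5.

yes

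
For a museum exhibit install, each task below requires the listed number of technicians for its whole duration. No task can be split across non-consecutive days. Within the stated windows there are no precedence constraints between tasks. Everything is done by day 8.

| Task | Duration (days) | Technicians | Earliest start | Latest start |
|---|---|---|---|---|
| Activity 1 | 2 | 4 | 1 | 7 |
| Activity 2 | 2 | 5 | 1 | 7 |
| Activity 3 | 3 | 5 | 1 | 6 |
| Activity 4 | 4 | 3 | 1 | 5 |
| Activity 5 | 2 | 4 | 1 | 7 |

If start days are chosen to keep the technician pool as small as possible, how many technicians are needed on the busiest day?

8

Early-start (Activity 1@1, Activity 2@1, Activity 3@1, Activity 4@1, Activity 5@1) gives peak 21: d1:21  d2:21  d3:8  d4:3  d5:0  d6:0  d7:0  d8:0.
Shift Activity 2→3, Activity 3→5, Activity 4→3.
Schedule Activity 1@1, Activity 2@3, Activity 3@5, Activity 4@3, Activity 5@1: d1:8  d2:8  d3:8  d4:8  d5:8  d6:8  d7:5  d8:0 — peak 8.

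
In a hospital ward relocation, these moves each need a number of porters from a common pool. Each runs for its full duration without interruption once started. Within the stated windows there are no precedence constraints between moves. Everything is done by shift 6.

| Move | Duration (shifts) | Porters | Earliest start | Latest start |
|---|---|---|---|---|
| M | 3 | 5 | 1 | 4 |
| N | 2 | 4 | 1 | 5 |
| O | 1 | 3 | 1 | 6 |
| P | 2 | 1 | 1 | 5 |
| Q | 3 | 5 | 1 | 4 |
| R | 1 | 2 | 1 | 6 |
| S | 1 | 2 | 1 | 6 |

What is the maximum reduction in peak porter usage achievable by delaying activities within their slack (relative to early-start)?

Early-start peak: s1:22  s2:15  s3:10  s4:0  s5:0  s6:0 ⇒ 22.
Leveled (M@1, N@1, O@3, P@3, Q@4, R@4, S@5): s1:9  s2:9  s3:9  s4:8  s5:7  s6:5 ⇒ 9.
Reduction 22 − 9 = 13.

13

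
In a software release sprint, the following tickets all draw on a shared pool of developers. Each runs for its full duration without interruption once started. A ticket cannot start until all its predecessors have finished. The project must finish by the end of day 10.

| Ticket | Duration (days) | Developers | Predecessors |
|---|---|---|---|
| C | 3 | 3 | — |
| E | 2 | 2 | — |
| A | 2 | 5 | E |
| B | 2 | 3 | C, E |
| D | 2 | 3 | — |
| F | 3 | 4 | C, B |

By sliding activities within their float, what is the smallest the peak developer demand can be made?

6

Early-start (C@1, E@1, A@3, B@4, D@1, F@6) gives peak 8: d1:8  d2:8  d3:8  d4:8  d5:3  d6:4  d7:4  d8:4  d9:0  d10:0.
Shift A→4, B→6, D→6, F→8.
Schedule C@1, E@1, A@4, B@6, D@6, F@8: d1:5  d2:5  d3:3  d4:5  d5:5  d6:6  d7:6  d8:4  d9:4  d10:4 — peak 6.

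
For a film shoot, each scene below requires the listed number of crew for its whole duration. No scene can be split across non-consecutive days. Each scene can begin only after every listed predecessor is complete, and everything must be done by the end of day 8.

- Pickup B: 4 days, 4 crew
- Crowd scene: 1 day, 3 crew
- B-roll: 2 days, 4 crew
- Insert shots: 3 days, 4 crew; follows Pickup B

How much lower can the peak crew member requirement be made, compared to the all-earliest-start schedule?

3

Early-start peak: d1:11  d2:8  d3:4  d4:4  d5:4  d6:4  d7:4  d8:0 ⇒ 11.
Leveled (Pickup B@1, Crowd scene@1, B-roll@2, Insert shots@5): d1:7  d2:8  d3:8  d4:4  d5:4  d6:4  d7:4  d8:0 ⇒ 8.
Reduction 11 − 8 = 3.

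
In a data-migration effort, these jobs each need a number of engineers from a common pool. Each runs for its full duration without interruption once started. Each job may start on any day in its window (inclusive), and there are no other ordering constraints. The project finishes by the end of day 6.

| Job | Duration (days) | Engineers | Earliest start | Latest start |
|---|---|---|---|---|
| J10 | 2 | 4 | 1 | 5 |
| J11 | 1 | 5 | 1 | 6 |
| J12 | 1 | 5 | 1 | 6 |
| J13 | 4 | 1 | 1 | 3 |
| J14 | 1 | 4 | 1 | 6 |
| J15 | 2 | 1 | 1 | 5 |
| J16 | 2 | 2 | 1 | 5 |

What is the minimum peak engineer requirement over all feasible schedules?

Early-start (J10@1, J11@1, J12@1, J13@1, J14@1, J15@1, J16@1) gives peak 22: d1:22  d2:8  d3:1  d4:1  d5:0  d6:0.
Shift J11→3, J12→4, J14→5, J16→5.
Schedule J10@1, J11@3, J12@4, J13@1, J14@5, J15@1, J16@5: d1:6  d2:6  d3:6  d4:6  d5:6  d6:2 — peak 6.
Total engineer-days = 32 over 6 days ⇒ peak ≥ ⌈32/6⌉ = 6, so 6 is optimal.

6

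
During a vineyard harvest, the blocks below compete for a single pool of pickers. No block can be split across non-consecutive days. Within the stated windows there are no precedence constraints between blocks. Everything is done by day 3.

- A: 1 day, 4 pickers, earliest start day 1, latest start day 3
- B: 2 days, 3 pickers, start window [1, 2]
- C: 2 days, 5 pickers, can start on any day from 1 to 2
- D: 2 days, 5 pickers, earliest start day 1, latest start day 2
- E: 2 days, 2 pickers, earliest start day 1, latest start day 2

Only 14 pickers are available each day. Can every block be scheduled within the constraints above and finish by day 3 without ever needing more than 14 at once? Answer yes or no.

no

The minimum achievable peak is 15; 14 < 15, so no feasible schedule stays within the cap.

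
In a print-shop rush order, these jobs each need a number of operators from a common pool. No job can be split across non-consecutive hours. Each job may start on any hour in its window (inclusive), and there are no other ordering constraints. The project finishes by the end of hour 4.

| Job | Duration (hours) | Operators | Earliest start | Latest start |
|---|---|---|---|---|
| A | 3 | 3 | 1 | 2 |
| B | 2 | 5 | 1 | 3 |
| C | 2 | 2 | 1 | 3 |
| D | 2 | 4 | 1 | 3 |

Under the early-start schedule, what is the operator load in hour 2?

At early start, hour 2 has: A, B, C, D.
Demand: 3 + 5 + 2 + 4 = 14.

14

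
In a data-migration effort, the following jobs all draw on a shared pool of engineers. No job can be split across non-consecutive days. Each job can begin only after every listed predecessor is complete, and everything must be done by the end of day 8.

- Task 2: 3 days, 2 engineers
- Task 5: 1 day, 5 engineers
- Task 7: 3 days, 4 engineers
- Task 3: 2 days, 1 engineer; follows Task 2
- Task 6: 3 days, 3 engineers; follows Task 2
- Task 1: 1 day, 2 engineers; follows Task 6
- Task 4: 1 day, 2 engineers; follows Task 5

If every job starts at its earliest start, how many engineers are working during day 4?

4

At early start, day 4 has: Task 3, Task 6.
Demand: 1 + 3 = 4.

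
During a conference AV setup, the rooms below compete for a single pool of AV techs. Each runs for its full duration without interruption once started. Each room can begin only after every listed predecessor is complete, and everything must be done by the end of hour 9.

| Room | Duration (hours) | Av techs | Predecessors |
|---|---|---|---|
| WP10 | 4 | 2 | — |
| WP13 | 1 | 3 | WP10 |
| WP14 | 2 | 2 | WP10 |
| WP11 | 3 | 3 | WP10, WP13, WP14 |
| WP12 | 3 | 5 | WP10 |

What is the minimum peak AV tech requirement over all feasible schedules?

Early-start (WP10@1, WP13@5, WP14@5, WP11@7, WP12@5) gives peak 10: h1:2  h2:2  h3:2  h4:2  h5:10  h6:7  h7:8  h8:3  h9:3.
Shift WP12→6.
Schedule WP10@1, WP13@5, WP14@5, WP11@7, WP12@6: h1:2  h2:2  h3:2  h4:2  h5:5  h6:7  h7:8  h8:8  h9:3 — peak 8.
No arrangement of the 6 feasible schedules does better.

8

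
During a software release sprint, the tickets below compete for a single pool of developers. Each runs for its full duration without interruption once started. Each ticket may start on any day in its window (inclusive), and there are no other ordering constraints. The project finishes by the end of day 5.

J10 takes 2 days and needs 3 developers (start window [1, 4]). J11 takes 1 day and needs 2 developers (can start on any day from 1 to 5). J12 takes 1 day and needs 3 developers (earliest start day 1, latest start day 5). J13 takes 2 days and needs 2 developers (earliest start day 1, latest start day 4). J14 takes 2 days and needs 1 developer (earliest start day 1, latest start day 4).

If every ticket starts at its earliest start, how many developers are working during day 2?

6

At early start, day 2 has: J10, J13, J14.
Demand: 3 + 2 + 1 = 6.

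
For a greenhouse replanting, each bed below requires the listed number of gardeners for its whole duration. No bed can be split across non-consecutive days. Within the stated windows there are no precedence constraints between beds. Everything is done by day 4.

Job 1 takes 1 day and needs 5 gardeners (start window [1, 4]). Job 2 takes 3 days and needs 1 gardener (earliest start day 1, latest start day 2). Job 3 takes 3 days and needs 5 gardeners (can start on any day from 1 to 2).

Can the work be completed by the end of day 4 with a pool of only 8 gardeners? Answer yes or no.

yes

Schedule Job 1@1, Job 2@1, Job 3@2: d1:6  d2:6  d3:6  d4:5 — peak 6 ≤ 8.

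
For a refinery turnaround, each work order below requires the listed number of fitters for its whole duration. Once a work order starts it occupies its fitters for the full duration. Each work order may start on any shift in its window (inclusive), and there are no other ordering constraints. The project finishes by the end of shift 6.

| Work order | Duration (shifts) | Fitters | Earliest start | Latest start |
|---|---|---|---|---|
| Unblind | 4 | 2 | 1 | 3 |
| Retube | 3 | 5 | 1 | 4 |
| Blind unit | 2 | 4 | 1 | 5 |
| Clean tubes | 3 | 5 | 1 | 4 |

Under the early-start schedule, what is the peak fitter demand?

16

Early-start schedule: Unblind@1, Retube@1, Blind unit@1, Clean tubes@1.
Load per shift: shift 1: 16, shift 2: 16, shift 3: 12, shift 4: 2, shift 5: 0, shift 6: 0.
Peak is 16.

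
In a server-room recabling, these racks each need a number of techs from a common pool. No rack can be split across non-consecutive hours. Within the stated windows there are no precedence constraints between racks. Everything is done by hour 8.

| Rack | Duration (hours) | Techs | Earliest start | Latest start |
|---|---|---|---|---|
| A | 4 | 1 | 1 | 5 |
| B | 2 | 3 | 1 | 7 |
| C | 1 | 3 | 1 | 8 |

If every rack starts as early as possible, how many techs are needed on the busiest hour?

Early-start schedule: A@1, B@1, C@1.
Load per hour: hour 1: 7, hour 2: 4, hour 3: 1, hour 4: 1, hour 5: 0, hour 6: 0, hour 7: 0, hour 8: 0.
Peak is 7.

7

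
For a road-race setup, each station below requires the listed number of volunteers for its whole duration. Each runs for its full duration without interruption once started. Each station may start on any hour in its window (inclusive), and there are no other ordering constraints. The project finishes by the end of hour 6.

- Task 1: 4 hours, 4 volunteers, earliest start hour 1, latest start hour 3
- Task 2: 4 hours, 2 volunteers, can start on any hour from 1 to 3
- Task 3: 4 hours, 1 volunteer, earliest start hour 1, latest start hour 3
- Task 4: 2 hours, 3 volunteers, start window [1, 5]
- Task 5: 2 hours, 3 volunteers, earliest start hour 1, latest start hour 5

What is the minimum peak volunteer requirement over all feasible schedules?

7

Early-start (Task 1@1, Task 2@1, Task 3@1, Task 4@1, Task 5@1) gives peak 13: h1:13  h2:13  h3:7  h4:7  h5:0  h6:0.
Shift Task 4→5, Task 5→5.
Schedule Task 1@1, Task 2@1, Task 3@1, Task 4@5, Task 5@5: h1:7  h2:7  h3:7  h4:7  h5:6  h6:6 — peak 7.
Total volunteer-hours = 40 over 6 hours ⇒ peak ≥ ⌈40/6⌉ = 7, so 7 is optimal.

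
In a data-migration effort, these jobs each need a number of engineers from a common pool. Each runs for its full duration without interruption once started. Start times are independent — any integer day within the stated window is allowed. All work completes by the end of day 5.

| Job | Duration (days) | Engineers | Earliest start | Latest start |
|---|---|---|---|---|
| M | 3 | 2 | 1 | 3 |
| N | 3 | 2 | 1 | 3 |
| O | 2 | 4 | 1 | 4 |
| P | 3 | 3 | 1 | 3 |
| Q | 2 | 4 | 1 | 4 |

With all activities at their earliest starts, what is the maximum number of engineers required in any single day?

15

Early-start schedule: M@1, N@1, O@1, P@1, Q@1.
Load per day: day 1: 15, day 2: 15, day 3: 7, day 4: 0, day 5: 0.
Peak is 15.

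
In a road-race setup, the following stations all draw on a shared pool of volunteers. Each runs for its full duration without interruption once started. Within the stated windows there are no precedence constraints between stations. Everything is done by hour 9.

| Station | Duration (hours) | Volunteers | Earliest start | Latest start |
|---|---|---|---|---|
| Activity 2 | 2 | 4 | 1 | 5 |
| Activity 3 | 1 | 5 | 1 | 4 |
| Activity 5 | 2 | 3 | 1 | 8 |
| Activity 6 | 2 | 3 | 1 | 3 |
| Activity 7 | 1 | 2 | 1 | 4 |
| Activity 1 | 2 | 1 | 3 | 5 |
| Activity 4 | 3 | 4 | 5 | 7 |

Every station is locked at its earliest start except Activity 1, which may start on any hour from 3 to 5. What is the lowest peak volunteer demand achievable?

Activity 1@3: h1:17  h2:10  h3:1  h4:1  h5:4  h6:4  h7:4  h8:0  h9:0 → peak 17
Activity 1@4: h1:17  h2:10  h3:0  h4:1  h5:5  h6:4  h7:4  h8:0  h9:0 → peak 17
Activity 1@5: h1:17  h2:10  h3:0  h4:0  h5:5  h6:5  h7:4  h8:0  h9:0 → peak 17
Best is Activity 1@3, peak 17.

17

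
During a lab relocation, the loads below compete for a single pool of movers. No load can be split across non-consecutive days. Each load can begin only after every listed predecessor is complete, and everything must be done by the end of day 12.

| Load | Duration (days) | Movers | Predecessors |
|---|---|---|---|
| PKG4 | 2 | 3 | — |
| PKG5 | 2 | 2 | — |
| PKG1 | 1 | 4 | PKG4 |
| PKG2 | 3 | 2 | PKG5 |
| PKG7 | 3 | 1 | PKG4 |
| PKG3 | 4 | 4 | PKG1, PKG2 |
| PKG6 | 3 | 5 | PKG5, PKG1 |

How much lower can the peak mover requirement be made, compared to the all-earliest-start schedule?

3

Early-start peak: d1:5  d2:5  d3:7  d4:8  d5:8  d6:9  d7:4  d8:4  d9:4  d10:0  d11:0  d12:0 ⇒ 9.
Leveled (PKG4@1, PKG5@1, PKG1@3, PKG2@3, PKG7@4, PKG3@6, PKG6@10): d1:5  d2:5  d3:6  d4:3  d5:3  d6:5  d7:4  d8:4  d9:4  d10:5  d11:5  d12:5 ⇒ 6.
Reduction 9 − 6 = 3.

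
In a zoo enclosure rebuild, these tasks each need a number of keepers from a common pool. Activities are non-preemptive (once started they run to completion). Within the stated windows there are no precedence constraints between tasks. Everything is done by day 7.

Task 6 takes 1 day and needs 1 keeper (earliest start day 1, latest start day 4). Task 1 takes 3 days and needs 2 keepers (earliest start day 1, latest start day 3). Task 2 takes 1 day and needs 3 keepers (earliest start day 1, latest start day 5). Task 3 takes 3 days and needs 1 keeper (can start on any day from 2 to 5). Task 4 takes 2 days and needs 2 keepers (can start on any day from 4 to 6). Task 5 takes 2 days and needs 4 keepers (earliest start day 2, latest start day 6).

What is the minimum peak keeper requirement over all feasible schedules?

Early-start (Task 6@1, Task 1@1, Task 2@1, Task 3@2, Task 4@4, Task 5@2) gives peak 7: d1:6  d2:7  d3:7  d4:3  d5:2  d6:0  d7:0.
Shift Task 2→2, Task 3→3, Task 5→6.
Schedule Task 6@1, Task 1@1, Task 2@2, Task 3@3, Task 4@4, Task 5@6: d1:3  d2:5  d3:3  d4:3  d5:3  d6:4  d7:4 — peak 5.

5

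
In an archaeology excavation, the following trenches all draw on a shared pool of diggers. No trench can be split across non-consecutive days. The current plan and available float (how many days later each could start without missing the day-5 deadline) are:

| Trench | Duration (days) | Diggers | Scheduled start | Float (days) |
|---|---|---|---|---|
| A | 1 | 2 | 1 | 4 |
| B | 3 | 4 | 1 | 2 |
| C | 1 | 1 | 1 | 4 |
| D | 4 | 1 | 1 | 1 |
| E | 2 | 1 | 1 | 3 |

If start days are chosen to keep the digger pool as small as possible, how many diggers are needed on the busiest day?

5

Early-start (A@1, B@1, C@1, D@1, E@1) gives peak 9: d1:9  d2:6  d3:5  d4:1  d5:0.
Shift B→3.
Schedule A@1, B@3, C@1, D@1, E@1: d1:5  d2:2  d3:5  d4:5  d5:4 — peak 5.
Total digger-days = 21 over 5 days ⇒ peak ≥ ⌈21/5⌉ = 5, so 5 is optimal.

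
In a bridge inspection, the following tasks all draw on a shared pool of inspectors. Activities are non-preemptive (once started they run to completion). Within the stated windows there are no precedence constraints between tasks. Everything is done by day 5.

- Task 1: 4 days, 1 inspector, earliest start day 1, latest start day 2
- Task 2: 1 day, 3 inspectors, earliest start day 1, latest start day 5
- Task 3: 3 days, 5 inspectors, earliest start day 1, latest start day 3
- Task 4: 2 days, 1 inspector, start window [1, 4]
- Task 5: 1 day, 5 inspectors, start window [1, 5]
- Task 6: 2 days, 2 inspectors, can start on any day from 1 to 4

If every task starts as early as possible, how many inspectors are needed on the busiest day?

17

Early-start schedule: Task 1@1, Task 2@1, Task 3@1, Task 4@1, Task 5@1, Task 6@1.
Load per day: day 1: 17, day 2: 9, day 3: 6, day 4: 1, day 5: 0.
Peak is 17.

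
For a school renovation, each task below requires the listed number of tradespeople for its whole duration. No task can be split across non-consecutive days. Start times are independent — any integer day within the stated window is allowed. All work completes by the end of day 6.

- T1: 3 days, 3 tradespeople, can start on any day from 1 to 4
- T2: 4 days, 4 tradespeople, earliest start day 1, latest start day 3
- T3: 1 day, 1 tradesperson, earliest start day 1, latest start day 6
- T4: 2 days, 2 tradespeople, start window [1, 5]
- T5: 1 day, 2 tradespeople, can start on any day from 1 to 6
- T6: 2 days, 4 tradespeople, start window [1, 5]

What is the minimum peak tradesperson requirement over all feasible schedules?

Early-start (T1@1, T2@1, T3@1, T4@1, T5@1, T6@1) gives peak 16: d1:16  d2:13  d3:7  d4:4  d5:0  d6:0.
Shift T3→4, T4→4, T5→6, T6→5.
Schedule T1@1, T2@1, T3@4, T4@4, T5@6, T6@5: d1:7  d2:7  d3:7  d4:7  d5:6  d6:6 — peak 7.
Total tradesperson-days = 40 over 6 days ⇒ peak ≥ ⌈40/6⌉ = 7, so 7 is optimal.

7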